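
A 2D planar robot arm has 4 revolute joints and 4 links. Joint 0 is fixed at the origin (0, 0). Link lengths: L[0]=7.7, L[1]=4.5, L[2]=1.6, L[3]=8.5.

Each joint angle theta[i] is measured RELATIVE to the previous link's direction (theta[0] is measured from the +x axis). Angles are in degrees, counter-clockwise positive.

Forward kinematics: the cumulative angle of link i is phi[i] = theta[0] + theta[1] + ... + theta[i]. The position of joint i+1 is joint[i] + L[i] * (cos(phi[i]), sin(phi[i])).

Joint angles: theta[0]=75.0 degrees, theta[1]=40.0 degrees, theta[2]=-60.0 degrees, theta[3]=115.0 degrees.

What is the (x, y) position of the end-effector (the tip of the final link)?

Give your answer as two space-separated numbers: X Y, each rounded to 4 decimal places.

joint[0] = (0.0000, 0.0000)  (base)
link 0: phi[0] = 75 = 75 deg
  cos(75 deg) = 0.2588, sin(75 deg) = 0.9659
  joint[1] = (0.0000, 0.0000) + 7.7 * (0.2588, 0.9659) = (0.0000 + 1.9929, 0.0000 + 7.4376) = (1.9929, 7.4376)
link 1: phi[1] = 75 + 40 = 115 deg
  cos(115 deg) = -0.4226, sin(115 deg) = 0.9063
  joint[2] = (1.9929, 7.4376) + 4.5 * (-0.4226, 0.9063) = (1.9929 + -1.9018, 7.4376 + 4.0784) = (0.0911, 11.5160)
link 2: phi[2] = 75 + 40 + -60 = 55 deg
  cos(55 deg) = 0.5736, sin(55 deg) = 0.8192
  joint[3] = (0.0911, 11.5160) + 1.6 * (0.5736, 0.8192) = (0.0911 + 0.9177, 11.5160 + 1.3106) = (1.0088, 12.8267)
link 3: phi[3] = 75 + 40 + -60 + 115 = 170 deg
  cos(170 deg) = -0.9848, sin(170 deg) = 0.1736
  joint[4] = (1.0088, 12.8267) + 8.5 * (-0.9848, 0.1736) = (1.0088 + -8.3709, 12.8267 + 1.4760) = (-7.3620, 14.3027)
End effector: (-7.3620, 14.3027)

Answer: -7.3620 14.3027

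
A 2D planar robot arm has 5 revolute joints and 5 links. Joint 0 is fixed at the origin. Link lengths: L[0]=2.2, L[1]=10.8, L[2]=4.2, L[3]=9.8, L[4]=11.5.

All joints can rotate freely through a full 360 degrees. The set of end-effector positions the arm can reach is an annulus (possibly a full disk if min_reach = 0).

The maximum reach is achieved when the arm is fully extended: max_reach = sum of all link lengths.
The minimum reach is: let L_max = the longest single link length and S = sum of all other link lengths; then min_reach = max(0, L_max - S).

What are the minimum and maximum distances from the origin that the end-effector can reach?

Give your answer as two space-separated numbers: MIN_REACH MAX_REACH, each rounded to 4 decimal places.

Link lengths: [2.2, 10.8, 4.2, 9.8, 11.5]
max_reach = 2.2 + 10.8 + 4.2 + 9.8 + 11.5 = 38.5
L_max = max([2.2, 10.8, 4.2, 9.8, 11.5]) = 11.5
S (sum of others) = 38.5 - 11.5 = 27
min_reach = max(0, 11.5 - 27) = max(0, -15.5) = 0

Answer: 0.0000 38.5000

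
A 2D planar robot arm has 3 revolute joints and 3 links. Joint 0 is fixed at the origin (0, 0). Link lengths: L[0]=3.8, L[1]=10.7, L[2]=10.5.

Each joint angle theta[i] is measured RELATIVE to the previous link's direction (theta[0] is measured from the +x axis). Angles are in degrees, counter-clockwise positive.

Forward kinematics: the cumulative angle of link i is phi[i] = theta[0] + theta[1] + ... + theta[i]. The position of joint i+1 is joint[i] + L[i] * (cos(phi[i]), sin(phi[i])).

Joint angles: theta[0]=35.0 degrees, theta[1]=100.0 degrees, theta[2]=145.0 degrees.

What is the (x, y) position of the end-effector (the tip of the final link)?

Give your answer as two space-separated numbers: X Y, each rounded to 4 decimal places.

joint[0] = (0.0000, 0.0000)  (base)
link 0: phi[0] = 35 = 35 deg
  cos(35 deg) = 0.8192, sin(35 deg) = 0.5736
  joint[1] = (0.0000, 0.0000) + 3.8 * (0.8192, 0.5736) = (0.0000 + 3.1128, 0.0000 + 2.1796) = (3.1128, 2.1796)
link 1: phi[1] = 35 + 100 = 135 deg
  cos(135 deg) = -0.7071, sin(135 deg) = 0.7071
  joint[2] = (3.1128, 2.1796) + 10.7 * (-0.7071, 0.7071) = (3.1128 + -7.5660, 2.1796 + 7.5660) = (-4.4533, 9.7456)
link 2: phi[2] = 35 + 100 + 145 = 280 deg
  cos(280 deg) = 0.1736, sin(280 deg) = -0.9848
  joint[3] = (-4.4533, 9.7456) + 10.5 * (0.1736, -0.9848) = (-4.4533 + 1.8233, 9.7456 + -10.3405) = (-2.6300, -0.5948)
End effector: (-2.6300, -0.5948)

Answer: -2.6300 -0.5948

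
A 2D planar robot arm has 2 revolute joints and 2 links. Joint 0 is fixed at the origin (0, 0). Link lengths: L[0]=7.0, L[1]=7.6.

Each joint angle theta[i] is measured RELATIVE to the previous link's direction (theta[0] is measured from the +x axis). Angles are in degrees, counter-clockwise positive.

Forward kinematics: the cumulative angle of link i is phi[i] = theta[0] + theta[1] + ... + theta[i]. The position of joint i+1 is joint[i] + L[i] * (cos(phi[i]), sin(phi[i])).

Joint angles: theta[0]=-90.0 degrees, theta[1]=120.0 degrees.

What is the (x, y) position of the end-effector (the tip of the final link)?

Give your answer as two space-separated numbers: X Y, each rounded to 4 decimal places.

joint[0] = (0.0000, 0.0000)  (base)
link 0: phi[0] = -90 = -90 deg
  cos(-90 deg) = 0.0000, sin(-90 deg) = -1.0000
  joint[1] = (0.0000, 0.0000) + 7 * (0.0000, -1.0000) = (0.0000 + 0.0000, 0.0000 + -7.0000) = (0.0000, -7.0000)
link 1: phi[1] = -90 + 120 = 30 deg
  cos(30 deg) = 0.8660, sin(30 deg) = 0.5000
  joint[2] = (0.0000, -7.0000) + 7.6 * (0.8660, 0.5000) = (0.0000 + 6.5818, -7.0000 + 3.8000) = (6.5818, -3.2000)
End effector: (6.5818, -3.2000)

Answer: 6.5818 -3.2000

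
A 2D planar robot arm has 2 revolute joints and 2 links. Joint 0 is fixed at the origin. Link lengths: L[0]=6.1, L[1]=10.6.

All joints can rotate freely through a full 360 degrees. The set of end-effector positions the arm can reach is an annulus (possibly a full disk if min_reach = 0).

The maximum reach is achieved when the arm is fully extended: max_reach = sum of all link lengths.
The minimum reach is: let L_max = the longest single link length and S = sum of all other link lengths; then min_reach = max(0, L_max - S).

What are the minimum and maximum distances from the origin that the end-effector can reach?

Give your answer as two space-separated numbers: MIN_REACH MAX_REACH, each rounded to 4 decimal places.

Link lengths: [6.1, 10.6]
max_reach = 6.1 + 10.6 = 16.7
L_max = max([6.1, 10.6]) = 10.6
S (sum of others) = 16.7 - 10.6 = 6.1
min_reach = max(0, 10.6 - 6.1) = max(0, 4.5) = 4.5

Answer: 4.5000 16.7000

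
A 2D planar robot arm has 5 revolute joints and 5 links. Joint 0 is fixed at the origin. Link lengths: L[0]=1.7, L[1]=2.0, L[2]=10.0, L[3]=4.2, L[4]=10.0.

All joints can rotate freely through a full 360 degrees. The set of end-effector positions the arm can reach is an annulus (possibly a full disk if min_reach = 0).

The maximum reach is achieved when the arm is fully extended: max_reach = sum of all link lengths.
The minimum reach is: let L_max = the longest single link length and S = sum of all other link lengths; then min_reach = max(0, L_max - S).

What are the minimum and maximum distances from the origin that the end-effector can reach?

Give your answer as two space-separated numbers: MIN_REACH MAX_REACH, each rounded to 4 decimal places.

Answer: 0.0000 27.9000

Derivation:
Link lengths: [1.7, 2.0, 10.0, 4.2, 10.0]
max_reach = 1.7 + 2 + 10 + 4.2 + 10 = 27.9
L_max = max([1.7, 2.0, 10.0, 4.2, 10.0]) = 10
S (sum of others) = 27.9 - 10 = 17.9
min_reach = max(0, 10 - 17.9) = max(0, -7.9) = 0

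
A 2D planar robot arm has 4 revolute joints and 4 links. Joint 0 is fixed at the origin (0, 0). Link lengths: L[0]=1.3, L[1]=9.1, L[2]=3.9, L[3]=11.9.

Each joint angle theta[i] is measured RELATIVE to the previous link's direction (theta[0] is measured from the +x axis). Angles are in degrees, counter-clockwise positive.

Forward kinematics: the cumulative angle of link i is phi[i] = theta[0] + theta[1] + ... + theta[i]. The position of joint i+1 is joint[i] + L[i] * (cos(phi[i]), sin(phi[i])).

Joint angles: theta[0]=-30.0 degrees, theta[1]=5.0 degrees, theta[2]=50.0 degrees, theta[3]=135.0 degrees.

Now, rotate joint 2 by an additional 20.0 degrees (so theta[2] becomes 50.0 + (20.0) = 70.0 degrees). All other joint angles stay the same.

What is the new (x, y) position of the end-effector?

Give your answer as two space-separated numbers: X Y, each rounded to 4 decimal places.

joint[0] = (0.0000, 0.0000)  (base)
link 0: phi[0] = -30 = -30 deg
  cos(-30 deg) = 0.8660, sin(-30 deg) = -0.5000
  joint[1] = (0.0000, 0.0000) + 1.3 * (0.8660, -0.5000) = (0.0000 + 1.1258, 0.0000 + -0.6500) = (1.1258, -0.6500)
link 1: phi[1] = -30 + 5 = -25 deg
  cos(-25 deg) = 0.9063, sin(-25 deg) = -0.4226
  joint[2] = (1.1258, -0.6500) + 9.1 * (0.9063, -0.4226) = (1.1258 + 8.2474, -0.6500 + -3.8458) = (9.3732, -4.4958)
link 2: phi[2] = -30 + 5 + 70 = 45 deg
  cos(45 deg) = 0.7071, sin(45 deg) = 0.7071
  joint[3] = (9.3732, -4.4958) + 3.9 * (0.7071, 0.7071) = (9.3732 + 2.7577, -4.4958 + 2.7577) = (12.1310, -1.7381)
link 3: phi[3] = -30 + 5 + 70 + 135 = 180 deg
  cos(180 deg) = -1.0000, sin(180 deg) = 0.0000
  joint[4] = (12.1310, -1.7381) + 11.9 * (-1.0000, 0.0000) = (12.1310 + -11.9000, -1.7381 + 0.0000) = (0.2310, -1.7381)
End effector: (0.2310, -1.7381)

Answer: 0.2310 -1.7381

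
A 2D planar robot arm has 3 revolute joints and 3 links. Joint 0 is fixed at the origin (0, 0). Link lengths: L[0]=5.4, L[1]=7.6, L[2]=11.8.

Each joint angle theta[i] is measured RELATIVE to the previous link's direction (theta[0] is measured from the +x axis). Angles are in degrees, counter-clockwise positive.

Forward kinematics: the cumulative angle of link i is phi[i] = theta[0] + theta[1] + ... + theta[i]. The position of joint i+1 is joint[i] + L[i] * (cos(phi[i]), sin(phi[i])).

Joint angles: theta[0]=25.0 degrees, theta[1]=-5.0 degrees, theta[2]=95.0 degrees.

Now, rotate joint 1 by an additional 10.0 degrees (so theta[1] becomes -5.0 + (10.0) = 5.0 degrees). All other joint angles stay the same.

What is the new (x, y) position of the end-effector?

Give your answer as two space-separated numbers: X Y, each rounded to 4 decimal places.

joint[0] = (0.0000, 0.0000)  (base)
link 0: phi[0] = 25 = 25 deg
  cos(25 deg) = 0.9063, sin(25 deg) = 0.4226
  joint[1] = (0.0000, 0.0000) + 5.4 * (0.9063, 0.4226) = (0.0000 + 4.8941, 0.0000 + 2.2821) = (4.8941, 2.2821)
link 1: phi[1] = 25 + 5 = 30 deg
  cos(30 deg) = 0.8660, sin(30 deg) = 0.5000
  joint[2] = (4.8941, 2.2821) + 7.6 * (0.8660, 0.5000) = (4.8941 + 6.5818, 2.2821 + 3.8000) = (11.4759, 6.0821)
link 2: phi[2] = 25 + 5 + 95 = 125 deg
  cos(125 deg) = -0.5736, sin(125 deg) = 0.8192
  joint[3] = (11.4759, 6.0821) + 11.8 * (-0.5736, 0.8192) = (11.4759 + -6.7682, 6.0821 + 9.6660) = (4.7077, 15.7481)
End effector: (4.7077, 15.7481)

Answer: 4.7077 15.7481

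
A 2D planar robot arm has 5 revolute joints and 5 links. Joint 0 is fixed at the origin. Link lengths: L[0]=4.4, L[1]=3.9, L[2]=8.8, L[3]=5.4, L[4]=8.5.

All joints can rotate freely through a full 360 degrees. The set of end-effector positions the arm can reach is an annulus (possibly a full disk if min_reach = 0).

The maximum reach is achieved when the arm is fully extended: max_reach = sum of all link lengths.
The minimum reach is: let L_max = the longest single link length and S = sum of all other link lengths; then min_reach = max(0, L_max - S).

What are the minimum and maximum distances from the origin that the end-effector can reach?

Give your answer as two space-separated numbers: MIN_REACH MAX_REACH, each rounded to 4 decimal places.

Answer: 0.0000 31.0000

Derivation:
Link lengths: [4.4, 3.9, 8.8, 5.4, 8.5]
max_reach = 4.4 + 3.9 + 8.8 + 5.4 + 8.5 = 31
L_max = max([4.4, 3.9, 8.8, 5.4, 8.5]) = 8.8
S (sum of others) = 31 - 8.8 = 22.2
min_reach = max(0, 8.8 - 22.2) = max(0, -13.4) = 0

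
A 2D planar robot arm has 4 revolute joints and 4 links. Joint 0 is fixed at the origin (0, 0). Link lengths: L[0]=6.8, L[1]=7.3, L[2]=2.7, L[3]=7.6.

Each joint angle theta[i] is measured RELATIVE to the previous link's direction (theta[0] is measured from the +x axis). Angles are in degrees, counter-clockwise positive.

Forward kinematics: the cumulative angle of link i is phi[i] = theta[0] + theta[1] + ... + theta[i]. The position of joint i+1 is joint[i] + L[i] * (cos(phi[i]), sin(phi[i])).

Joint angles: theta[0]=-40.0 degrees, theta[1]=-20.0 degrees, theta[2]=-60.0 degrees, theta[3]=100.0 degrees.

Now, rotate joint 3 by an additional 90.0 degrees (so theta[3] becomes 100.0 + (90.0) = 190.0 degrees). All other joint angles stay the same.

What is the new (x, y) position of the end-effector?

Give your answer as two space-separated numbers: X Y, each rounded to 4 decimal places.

Answer: 10.1085 -5.8895

Derivation:
joint[0] = (0.0000, 0.0000)  (base)
link 0: phi[0] = -40 = -40 deg
  cos(-40 deg) = 0.7660, sin(-40 deg) = -0.6428
  joint[1] = (0.0000, 0.0000) + 6.8 * (0.7660, -0.6428) = (0.0000 + 5.2091, 0.0000 + -4.3710) = (5.2091, -4.3710)
link 1: phi[1] = -40 + -20 = -60 deg
  cos(-60 deg) = 0.5000, sin(-60 deg) = -0.8660
  joint[2] = (5.2091, -4.3710) + 7.3 * (0.5000, -0.8660) = (5.2091 + 3.6500, -4.3710 + -6.3220) = (8.8591, -10.6929)
link 2: phi[2] = -40 + -20 + -60 = -120 deg
  cos(-120 deg) = -0.5000, sin(-120 deg) = -0.8660
  joint[3] = (8.8591, -10.6929) + 2.7 * (-0.5000, -0.8660) = (8.8591 + -1.3500, -10.6929 + -2.3383) = (7.5091, -13.0312)
link 3: phi[3] = -40 + -20 + -60 + 190 = 70 deg
  cos(70 deg) = 0.3420, sin(70 deg) = 0.9397
  joint[4] = (7.5091, -13.0312) + 7.6 * (0.3420, 0.9397) = (7.5091 + 2.5994, -13.0312 + 7.1417) = (10.1085, -5.8895)
End effector: (10.1085, -5.8895)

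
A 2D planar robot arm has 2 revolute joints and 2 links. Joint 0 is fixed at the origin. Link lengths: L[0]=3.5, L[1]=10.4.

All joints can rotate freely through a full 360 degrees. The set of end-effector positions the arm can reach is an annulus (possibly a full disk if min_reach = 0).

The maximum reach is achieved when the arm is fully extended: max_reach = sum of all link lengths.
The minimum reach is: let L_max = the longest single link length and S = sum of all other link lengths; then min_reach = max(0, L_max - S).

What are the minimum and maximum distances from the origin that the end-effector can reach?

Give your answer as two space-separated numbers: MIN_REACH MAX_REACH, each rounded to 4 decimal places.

Link lengths: [3.5, 10.4]
max_reach = 3.5 + 10.4 = 13.9
L_max = max([3.5, 10.4]) = 10.4
S (sum of others) = 13.9 - 10.4 = 3.5
min_reach = max(0, 10.4 - 3.5) = max(0, 6.9) = 6.9

Answer: 6.9000 13.9000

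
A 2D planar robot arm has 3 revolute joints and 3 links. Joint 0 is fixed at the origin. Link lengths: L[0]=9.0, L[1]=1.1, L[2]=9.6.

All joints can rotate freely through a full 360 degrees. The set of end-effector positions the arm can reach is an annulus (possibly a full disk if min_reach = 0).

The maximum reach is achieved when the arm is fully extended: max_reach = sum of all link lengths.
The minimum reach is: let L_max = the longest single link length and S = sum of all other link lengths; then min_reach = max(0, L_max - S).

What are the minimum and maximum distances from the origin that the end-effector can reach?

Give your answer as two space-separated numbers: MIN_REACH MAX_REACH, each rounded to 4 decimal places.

Link lengths: [9.0, 1.1, 9.6]
max_reach = 9 + 1.1 + 9.6 = 19.7
L_max = max([9.0, 1.1, 9.6]) = 9.6
S (sum of others) = 19.7 - 9.6 = 10.1
min_reach = max(0, 9.6 - 10.1) = max(0, -0.5) = 0

Answer: 0.0000 19.7000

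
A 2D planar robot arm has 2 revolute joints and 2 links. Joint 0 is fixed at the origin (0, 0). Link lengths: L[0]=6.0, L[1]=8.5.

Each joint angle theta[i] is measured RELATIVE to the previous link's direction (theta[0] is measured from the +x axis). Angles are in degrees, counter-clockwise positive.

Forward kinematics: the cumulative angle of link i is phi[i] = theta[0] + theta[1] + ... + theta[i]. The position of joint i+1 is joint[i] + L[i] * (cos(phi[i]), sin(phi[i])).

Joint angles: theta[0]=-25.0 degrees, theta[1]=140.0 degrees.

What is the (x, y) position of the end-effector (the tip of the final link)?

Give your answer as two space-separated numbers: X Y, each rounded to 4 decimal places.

Answer: 1.8456 5.1679

Derivation:
joint[0] = (0.0000, 0.0000)  (base)
link 0: phi[0] = -25 = -25 deg
  cos(-25 deg) = 0.9063, sin(-25 deg) = -0.4226
  joint[1] = (0.0000, 0.0000) + 6 * (0.9063, -0.4226) = (0.0000 + 5.4378, 0.0000 + -2.5357) = (5.4378, -2.5357)
link 1: phi[1] = -25 + 140 = 115 deg
  cos(115 deg) = -0.4226, sin(115 deg) = 0.9063
  joint[2] = (5.4378, -2.5357) + 8.5 * (-0.4226, 0.9063) = (5.4378 + -3.5923, -2.5357 + 7.7036) = (1.8456, 5.1679)
End effector: (1.8456, 5.1679)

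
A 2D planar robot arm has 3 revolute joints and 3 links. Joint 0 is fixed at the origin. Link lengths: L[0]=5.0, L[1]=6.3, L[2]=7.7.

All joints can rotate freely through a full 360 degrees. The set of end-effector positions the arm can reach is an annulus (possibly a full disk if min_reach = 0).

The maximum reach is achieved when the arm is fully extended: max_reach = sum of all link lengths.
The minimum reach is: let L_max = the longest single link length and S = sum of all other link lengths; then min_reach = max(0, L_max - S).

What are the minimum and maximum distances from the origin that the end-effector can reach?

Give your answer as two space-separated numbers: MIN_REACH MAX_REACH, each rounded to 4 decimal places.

Link lengths: [5.0, 6.3, 7.7]
max_reach = 5 + 6.3 + 7.7 = 19
L_max = max([5.0, 6.3, 7.7]) = 7.7
S (sum of others) = 19 - 7.7 = 11.3
min_reach = max(0, 7.7 - 11.3) = max(0, -3.6) = 0

Answer: 0.0000 19.0000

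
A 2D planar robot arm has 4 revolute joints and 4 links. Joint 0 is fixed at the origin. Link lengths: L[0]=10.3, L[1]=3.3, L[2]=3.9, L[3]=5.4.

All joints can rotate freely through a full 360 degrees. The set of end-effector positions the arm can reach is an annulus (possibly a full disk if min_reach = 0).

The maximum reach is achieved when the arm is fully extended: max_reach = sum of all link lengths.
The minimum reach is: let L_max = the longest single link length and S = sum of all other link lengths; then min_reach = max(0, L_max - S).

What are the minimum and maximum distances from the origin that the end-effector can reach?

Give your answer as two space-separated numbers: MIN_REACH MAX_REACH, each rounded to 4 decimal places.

Answer: 0.0000 22.9000

Derivation:
Link lengths: [10.3, 3.3, 3.9, 5.4]
max_reach = 10.3 + 3.3 + 3.9 + 5.4 = 22.9
L_max = max([10.3, 3.3, 3.9, 5.4]) = 10.3
S (sum of others) = 22.9 - 10.3 = 12.6
min_reach = max(0, 10.3 - 12.6) = max(0, -2.3) = 0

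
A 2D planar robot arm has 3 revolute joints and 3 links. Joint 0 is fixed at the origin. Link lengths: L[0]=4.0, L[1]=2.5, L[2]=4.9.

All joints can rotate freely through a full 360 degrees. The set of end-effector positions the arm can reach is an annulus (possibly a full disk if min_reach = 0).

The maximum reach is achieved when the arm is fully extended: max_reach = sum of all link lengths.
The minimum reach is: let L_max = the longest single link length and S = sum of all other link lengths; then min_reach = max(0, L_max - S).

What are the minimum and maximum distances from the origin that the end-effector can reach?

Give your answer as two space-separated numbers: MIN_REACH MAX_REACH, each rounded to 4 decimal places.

Answer: 0.0000 11.4000

Derivation:
Link lengths: [4.0, 2.5, 4.9]
max_reach = 4 + 2.5 + 4.9 = 11.4
L_max = max([4.0, 2.5, 4.9]) = 4.9
S (sum of others) = 11.4 - 4.9 = 6.5
min_reach = max(0, 4.9 - 6.5) = max(0, -1.6) = 0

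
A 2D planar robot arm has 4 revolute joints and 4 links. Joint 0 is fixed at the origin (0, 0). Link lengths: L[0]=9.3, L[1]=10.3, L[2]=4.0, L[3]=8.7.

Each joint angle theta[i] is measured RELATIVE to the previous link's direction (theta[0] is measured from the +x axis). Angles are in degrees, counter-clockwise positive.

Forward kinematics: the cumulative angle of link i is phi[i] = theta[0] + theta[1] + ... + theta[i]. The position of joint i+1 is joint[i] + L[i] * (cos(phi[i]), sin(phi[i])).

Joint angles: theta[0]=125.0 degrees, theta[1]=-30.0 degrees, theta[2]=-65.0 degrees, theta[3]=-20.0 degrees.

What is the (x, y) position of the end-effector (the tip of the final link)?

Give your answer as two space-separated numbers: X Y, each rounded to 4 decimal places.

Answer: 5.8000 21.3897

Derivation:
joint[0] = (0.0000, 0.0000)  (base)
link 0: phi[0] = 125 = 125 deg
  cos(125 deg) = -0.5736, sin(125 deg) = 0.8192
  joint[1] = (0.0000, 0.0000) + 9.3 * (-0.5736, 0.8192) = (0.0000 + -5.3343, 0.0000 + 7.6181) = (-5.3343, 7.6181)
link 1: phi[1] = 125 + -30 = 95 deg
  cos(95 deg) = -0.0872, sin(95 deg) = 0.9962
  joint[2] = (-5.3343, 7.6181) + 10.3 * (-0.0872, 0.9962) = (-5.3343 + -0.8977, 7.6181 + 10.2608) = (-6.2320, 17.8789)
link 2: phi[2] = 125 + -30 + -65 = 30 deg
  cos(30 deg) = 0.8660, sin(30 deg) = 0.5000
  joint[3] = (-6.2320, 17.8789) + 4 * (0.8660, 0.5000) = (-6.2320 + 3.4641, 17.8789 + 2.0000) = (-2.7679, 19.8789)
link 3: phi[3] = 125 + -30 + -65 + -20 = 10 deg
  cos(10 deg) = 0.9848, sin(10 deg) = 0.1736
  joint[4] = (-2.7679, 19.8789) + 8.7 * (0.9848, 0.1736) = (-2.7679 + 8.5678, 19.8789 + 1.5107) = (5.8000, 21.3897)
End effector: (5.8000, 21.3897)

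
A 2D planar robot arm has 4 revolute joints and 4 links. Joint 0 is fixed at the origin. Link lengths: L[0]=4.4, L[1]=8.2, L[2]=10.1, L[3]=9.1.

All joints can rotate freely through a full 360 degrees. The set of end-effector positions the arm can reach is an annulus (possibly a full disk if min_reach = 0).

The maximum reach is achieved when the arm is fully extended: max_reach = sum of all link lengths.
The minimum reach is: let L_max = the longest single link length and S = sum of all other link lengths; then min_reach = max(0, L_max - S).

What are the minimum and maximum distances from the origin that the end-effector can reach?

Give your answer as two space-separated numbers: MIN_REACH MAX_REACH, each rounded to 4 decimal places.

Link lengths: [4.4, 8.2, 10.1, 9.1]
max_reach = 4.4 + 8.2 + 10.1 + 9.1 = 31.8
L_max = max([4.4, 8.2, 10.1, 9.1]) = 10.1
S (sum of others) = 31.8 - 10.1 = 21.7
min_reach = max(0, 10.1 - 21.7) = max(0, -11.6) = 0

Answer: 0.0000 31.8000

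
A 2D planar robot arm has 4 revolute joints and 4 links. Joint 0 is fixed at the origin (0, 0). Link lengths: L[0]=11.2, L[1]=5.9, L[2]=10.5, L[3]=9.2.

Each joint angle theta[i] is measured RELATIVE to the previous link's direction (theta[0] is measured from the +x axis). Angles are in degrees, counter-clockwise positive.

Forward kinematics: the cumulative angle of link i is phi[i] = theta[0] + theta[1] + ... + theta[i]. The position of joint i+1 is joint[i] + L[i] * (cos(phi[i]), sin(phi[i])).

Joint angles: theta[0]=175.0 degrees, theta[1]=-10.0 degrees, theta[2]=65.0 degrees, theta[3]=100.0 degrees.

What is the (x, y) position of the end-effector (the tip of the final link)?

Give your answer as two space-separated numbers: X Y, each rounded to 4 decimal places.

joint[0] = (0.0000, 0.0000)  (base)
link 0: phi[0] = 175 = 175 deg
  cos(175 deg) = -0.9962, sin(175 deg) = 0.0872
  joint[1] = (0.0000, 0.0000) + 11.2 * (-0.9962, 0.0872) = (0.0000 + -11.1574, 0.0000 + 0.9761) = (-11.1574, 0.9761)
link 1: phi[1] = 175 + -10 = 165 deg
  cos(165 deg) = -0.9659, sin(165 deg) = 0.2588
  joint[2] = (-11.1574, 0.9761) + 5.9 * (-0.9659, 0.2588) = (-11.1574 + -5.6990, 0.9761 + 1.5270) = (-16.8563, 2.5032)
link 2: phi[2] = 175 + -10 + 65 = 230 deg
  cos(230 deg) = -0.6428, sin(230 deg) = -0.7660
  joint[3] = (-16.8563, 2.5032) + 10.5 * (-0.6428, -0.7660) = (-16.8563 + -6.7493, 2.5032 + -8.0435) = (-23.6056, -5.5403)
link 3: phi[3] = 175 + -10 + 65 + 100 = 330 deg
  cos(330 deg) = 0.8660, sin(330 deg) = -0.5000
  joint[4] = (-23.6056, -5.5403) + 9.2 * (0.8660, -0.5000) = (-23.6056 + 7.9674, -5.5403 + -4.6000) = (-15.6382, -10.1403)
End effector: (-15.6382, -10.1403)

Answer: -15.6382 -10.1403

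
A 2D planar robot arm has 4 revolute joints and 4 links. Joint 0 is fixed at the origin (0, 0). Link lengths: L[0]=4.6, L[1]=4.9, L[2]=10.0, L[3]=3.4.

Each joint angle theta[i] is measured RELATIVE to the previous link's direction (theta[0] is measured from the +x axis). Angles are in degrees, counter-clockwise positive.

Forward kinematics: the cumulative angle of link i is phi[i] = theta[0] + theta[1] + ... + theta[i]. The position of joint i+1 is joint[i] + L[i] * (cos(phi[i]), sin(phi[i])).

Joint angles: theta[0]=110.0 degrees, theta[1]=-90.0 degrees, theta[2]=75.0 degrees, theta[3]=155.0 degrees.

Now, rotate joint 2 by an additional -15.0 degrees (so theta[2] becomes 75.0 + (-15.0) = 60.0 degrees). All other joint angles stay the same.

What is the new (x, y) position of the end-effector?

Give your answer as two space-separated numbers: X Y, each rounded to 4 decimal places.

joint[0] = (0.0000, 0.0000)  (base)
link 0: phi[0] = 110 = 110 deg
  cos(110 deg) = -0.3420, sin(110 deg) = 0.9397
  joint[1] = (0.0000, 0.0000) + 4.6 * (-0.3420, 0.9397) = (0.0000 + -1.5733, 0.0000 + 4.3226) = (-1.5733, 4.3226)
link 1: phi[1] = 110 + -90 = 20 deg
  cos(20 deg) = 0.9397, sin(20 deg) = 0.3420
  joint[2] = (-1.5733, 4.3226) + 4.9 * (0.9397, 0.3420) = (-1.5733 + 4.6045, 4.3226 + 1.6759) = (3.0312, 5.9985)
link 2: phi[2] = 110 + -90 + 60 = 80 deg
  cos(80 deg) = 0.1736, sin(80 deg) = 0.9848
  joint[3] = (3.0312, 5.9985) + 10 * (0.1736, 0.9848) = (3.0312 + 1.7365, 5.9985 + 9.8481) = (4.7677, 15.8466)
link 3: phi[3] = 110 + -90 + 60 + 155 = 235 deg
  cos(235 deg) = -0.5736, sin(235 deg) = -0.8192
  joint[4] = (4.7677, 15.8466) + 3.4 * (-0.5736, -0.8192) = (4.7677 + -1.9502, 15.8466 + -2.7851) = (2.8175, 13.0614)
End effector: (2.8175, 13.0614)

Answer: 2.8175 13.0614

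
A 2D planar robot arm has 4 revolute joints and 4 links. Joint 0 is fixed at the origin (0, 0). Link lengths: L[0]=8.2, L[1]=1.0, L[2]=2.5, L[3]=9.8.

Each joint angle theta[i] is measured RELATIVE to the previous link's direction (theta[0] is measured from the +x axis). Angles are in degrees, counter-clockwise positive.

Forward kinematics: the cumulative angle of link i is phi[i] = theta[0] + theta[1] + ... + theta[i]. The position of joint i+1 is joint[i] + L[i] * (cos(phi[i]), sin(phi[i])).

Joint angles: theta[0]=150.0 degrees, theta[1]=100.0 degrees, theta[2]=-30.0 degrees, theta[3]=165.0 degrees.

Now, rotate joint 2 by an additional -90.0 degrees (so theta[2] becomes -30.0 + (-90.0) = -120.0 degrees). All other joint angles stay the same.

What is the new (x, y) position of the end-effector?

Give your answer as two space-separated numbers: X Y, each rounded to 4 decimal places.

joint[0] = (0.0000, 0.0000)  (base)
link 0: phi[0] = 150 = 150 deg
  cos(150 deg) = -0.8660, sin(150 deg) = 0.5000
  joint[1] = (0.0000, 0.0000) + 8.2 * (-0.8660, 0.5000) = (0.0000 + -7.1014, 0.0000 + 4.1000) = (-7.1014, 4.1000)
link 1: phi[1] = 150 + 100 = 250 deg
  cos(250 deg) = -0.3420, sin(250 deg) = -0.9397
  joint[2] = (-7.1014, 4.1000) + 1 * (-0.3420, -0.9397) = (-7.1014 + -0.3420, 4.1000 + -0.9397) = (-7.4434, 3.1603)
link 2: phi[2] = 150 + 100 + -120 = 130 deg
  cos(130 deg) = -0.6428, sin(130 deg) = 0.7660
  joint[3] = (-7.4434, 3.1603) + 2.5 * (-0.6428, 0.7660) = (-7.4434 + -1.6070, 3.1603 + 1.9151) = (-9.0504, 5.0754)
link 3: phi[3] = 150 + 100 + -120 + 165 = 295 deg
  cos(295 deg) = 0.4226, sin(295 deg) = -0.9063
  joint[4] = (-9.0504, 5.0754) + 9.8 * (0.4226, -0.9063) = (-9.0504 + 4.1417, 5.0754 + -8.8818) = (-4.9087, -3.8064)
End effector: (-4.9087, -3.8064)

Answer: -4.9087 -3.8064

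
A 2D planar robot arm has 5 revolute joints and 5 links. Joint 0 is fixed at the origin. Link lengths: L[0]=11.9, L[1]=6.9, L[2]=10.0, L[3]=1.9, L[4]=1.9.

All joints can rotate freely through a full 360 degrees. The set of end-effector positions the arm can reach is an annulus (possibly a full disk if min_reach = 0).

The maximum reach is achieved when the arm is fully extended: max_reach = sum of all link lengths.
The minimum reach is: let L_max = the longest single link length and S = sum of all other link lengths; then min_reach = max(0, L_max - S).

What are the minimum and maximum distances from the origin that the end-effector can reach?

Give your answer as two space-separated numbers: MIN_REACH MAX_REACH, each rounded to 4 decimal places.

Answer: 0.0000 32.6000

Derivation:
Link lengths: [11.9, 6.9, 10.0, 1.9, 1.9]
max_reach = 11.9 + 6.9 + 10 + 1.9 + 1.9 = 32.6
L_max = max([11.9, 6.9, 10.0, 1.9, 1.9]) = 11.9
S (sum of others) = 32.6 - 11.9 = 20.7
min_reach = max(0, 11.9 - 20.7) = max(0, -8.8) = 0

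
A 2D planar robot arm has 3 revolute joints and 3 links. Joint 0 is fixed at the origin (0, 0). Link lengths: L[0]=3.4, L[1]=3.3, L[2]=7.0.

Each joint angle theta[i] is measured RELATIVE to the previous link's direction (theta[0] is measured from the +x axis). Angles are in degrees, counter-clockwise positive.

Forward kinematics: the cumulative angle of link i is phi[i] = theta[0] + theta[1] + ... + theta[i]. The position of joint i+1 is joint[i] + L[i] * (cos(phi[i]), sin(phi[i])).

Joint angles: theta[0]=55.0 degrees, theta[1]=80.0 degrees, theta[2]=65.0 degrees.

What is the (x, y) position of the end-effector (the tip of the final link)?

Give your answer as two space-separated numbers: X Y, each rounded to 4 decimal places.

Answer: -6.9611 2.7244

Derivation:
joint[0] = (0.0000, 0.0000)  (base)
link 0: phi[0] = 55 = 55 deg
  cos(55 deg) = 0.5736, sin(55 deg) = 0.8192
  joint[1] = (0.0000, 0.0000) + 3.4 * (0.5736, 0.8192) = (0.0000 + 1.9502, 0.0000 + 2.7851) = (1.9502, 2.7851)
link 1: phi[1] = 55 + 80 = 135 deg
  cos(135 deg) = -0.7071, sin(135 deg) = 0.7071
  joint[2] = (1.9502, 2.7851) + 3.3 * (-0.7071, 0.7071) = (1.9502 + -2.3335, 2.7851 + 2.3335) = (-0.3833, 5.1186)
link 2: phi[2] = 55 + 80 + 65 = 200 deg
  cos(200 deg) = -0.9397, sin(200 deg) = -0.3420
  joint[3] = (-0.3833, 5.1186) + 7 * (-0.9397, -0.3420) = (-0.3833 + -6.5778, 5.1186 + -2.3941) = (-6.9611, 2.7244)
End effector: (-6.9611, 2.7244)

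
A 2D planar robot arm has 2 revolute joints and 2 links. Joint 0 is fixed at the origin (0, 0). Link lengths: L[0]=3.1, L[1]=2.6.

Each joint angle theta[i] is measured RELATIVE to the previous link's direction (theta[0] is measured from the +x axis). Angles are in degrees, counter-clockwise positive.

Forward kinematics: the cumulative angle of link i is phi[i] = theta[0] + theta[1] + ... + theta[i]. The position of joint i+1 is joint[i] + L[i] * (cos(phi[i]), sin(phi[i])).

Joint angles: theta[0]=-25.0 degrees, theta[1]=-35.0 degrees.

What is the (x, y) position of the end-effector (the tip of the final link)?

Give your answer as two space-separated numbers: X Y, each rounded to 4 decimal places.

Answer: 4.1096 -3.5618

Derivation:
joint[0] = (0.0000, 0.0000)  (base)
link 0: phi[0] = -25 = -25 deg
  cos(-25 deg) = 0.9063, sin(-25 deg) = -0.4226
  joint[1] = (0.0000, 0.0000) + 3.1 * (0.9063, -0.4226) = (0.0000 + 2.8096, 0.0000 + -1.3101) = (2.8096, -1.3101)
link 1: phi[1] = -25 + -35 = -60 deg
  cos(-60 deg) = 0.5000, sin(-60 deg) = -0.8660
  joint[2] = (2.8096, -1.3101) + 2.6 * (0.5000, -0.8660) = (2.8096 + 1.3000, -1.3101 + -2.2517) = (4.1096, -3.5618)
End effector: (4.1096, -3.5618)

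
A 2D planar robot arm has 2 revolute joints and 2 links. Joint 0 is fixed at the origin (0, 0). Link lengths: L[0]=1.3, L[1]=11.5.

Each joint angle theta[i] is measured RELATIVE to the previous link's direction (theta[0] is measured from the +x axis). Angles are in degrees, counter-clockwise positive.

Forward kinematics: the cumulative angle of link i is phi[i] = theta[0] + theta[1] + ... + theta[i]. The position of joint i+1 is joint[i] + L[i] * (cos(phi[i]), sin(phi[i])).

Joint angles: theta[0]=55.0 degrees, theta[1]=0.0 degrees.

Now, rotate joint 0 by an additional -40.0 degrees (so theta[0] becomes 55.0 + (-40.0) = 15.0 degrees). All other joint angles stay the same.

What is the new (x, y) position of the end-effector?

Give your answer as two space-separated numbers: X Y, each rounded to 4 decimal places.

joint[0] = (0.0000, 0.0000)  (base)
link 0: phi[0] = 15 = 15 deg
  cos(15 deg) = 0.9659, sin(15 deg) = 0.2588
  joint[1] = (0.0000, 0.0000) + 1.3 * (0.9659, 0.2588) = (0.0000 + 1.2557, 0.0000 + 0.3365) = (1.2557, 0.3365)
link 1: phi[1] = 15 + 0 = 15 deg
  cos(15 deg) = 0.9659, sin(15 deg) = 0.2588
  joint[2] = (1.2557, 0.3365) + 11.5 * (0.9659, 0.2588) = (1.2557 + 11.1081, 0.3365 + 2.9764) = (12.3639, 3.3129)
End effector: (12.3639, 3.3129)

Answer: 12.3639 3.3129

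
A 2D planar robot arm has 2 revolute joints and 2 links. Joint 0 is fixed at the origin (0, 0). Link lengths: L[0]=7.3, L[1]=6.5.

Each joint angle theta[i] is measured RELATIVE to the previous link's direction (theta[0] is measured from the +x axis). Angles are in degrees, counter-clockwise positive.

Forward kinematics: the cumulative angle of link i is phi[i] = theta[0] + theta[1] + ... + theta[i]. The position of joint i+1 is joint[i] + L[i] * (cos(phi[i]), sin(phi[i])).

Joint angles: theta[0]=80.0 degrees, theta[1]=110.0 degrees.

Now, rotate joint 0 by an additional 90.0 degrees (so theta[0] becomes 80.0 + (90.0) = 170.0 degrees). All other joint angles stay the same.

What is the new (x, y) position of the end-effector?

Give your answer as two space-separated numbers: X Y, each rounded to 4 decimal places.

joint[0] = (0.0000, 0.0000)  (base)
link 0: phi[0] = 170 = 170 deg
  cos(170 deg) = -0.9848, sin(170 deg) = 0.1736
  joint[1] = (0.0000, 0.0000) + 7.3 * (-0.9848, 0.1736) = (0.0000 + -7.1891, 0.0000 + 1.2676) = (-7.1891, 1.2676)
link 1: phi[1] = 170 + 110 = 280 deg
  cos(280 deg) = 0.1736, sin(280 deg) = -0.9848
  joint[2] = (-7.1891, 1.2676) + 6.5 * (0.1736, -0.9848) = (-7.1891 + 1.1287, 1.2676 + -6.4013) = (-6.0604, -5.1336)
End effector: (-6.0604, -5.1336)

Answer: -6.0604 -5.1336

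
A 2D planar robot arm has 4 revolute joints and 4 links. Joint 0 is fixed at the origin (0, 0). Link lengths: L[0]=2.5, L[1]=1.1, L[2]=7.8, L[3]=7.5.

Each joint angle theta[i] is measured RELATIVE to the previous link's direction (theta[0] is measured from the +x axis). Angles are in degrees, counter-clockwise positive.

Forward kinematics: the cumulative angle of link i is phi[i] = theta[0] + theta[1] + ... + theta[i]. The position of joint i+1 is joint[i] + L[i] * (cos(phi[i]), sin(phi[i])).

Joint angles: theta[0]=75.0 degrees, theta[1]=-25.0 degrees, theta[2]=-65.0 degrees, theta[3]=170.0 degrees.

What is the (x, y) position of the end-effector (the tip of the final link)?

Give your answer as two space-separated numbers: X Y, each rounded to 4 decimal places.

joint[0] = (0.0000, 0.0000)  (base)
link 0: phi[0] = 75 = 75 deg
  cos(75 deg) = 0.2588, sin(75 deg) = 0.9659
  joint[1] = (0.0000, 0.0000) + 2.5 * (0.2588, 0.9659) = (0.0000 + 0.6470, 0.0000 + 2.4148) = (0.6470, 2.4148)
link 1: phi[1] = 75 + -25 = 50 deg
  cos(50 deg) = 0.6428, sin(50 deg) = 0.7660
  joint[2] = (0.6470, 2.4148) + 1.1 * (0.6428, 0.7660) = (0.6470 + 0.7071, 2.4148 + 0.8426) = (1.3541, 3.2575)
link 2: phi[2] = 75 + -25 + -65 = -15 deg
  cos(-15 deg) = 0.9659, sin(-15 deg) = -0.2588
  joint[3] = (1.3541, 3.2575) + 7.8 * (0.9659, -0.2588) = (1.3541 + 7.5342, 3.2575 + -2.0188) = (8.8883, 1.2387)
link 3: phi[3] = 75 + -25 + -65 + 170 = 155 deg
  cos(155 deg) = -0.9063, sin(155 deg) = 0.4226
  joint[4] = (8.8883, 1.2387) + 7.5 * (-0.9063, 0.4226) = (8.8883 + -6.7973, 1.2387 + 3.1696) = (2.0910, 4.4083)
End effector: (2.0910, 4.4083)

Answer: 2.0910 4.4083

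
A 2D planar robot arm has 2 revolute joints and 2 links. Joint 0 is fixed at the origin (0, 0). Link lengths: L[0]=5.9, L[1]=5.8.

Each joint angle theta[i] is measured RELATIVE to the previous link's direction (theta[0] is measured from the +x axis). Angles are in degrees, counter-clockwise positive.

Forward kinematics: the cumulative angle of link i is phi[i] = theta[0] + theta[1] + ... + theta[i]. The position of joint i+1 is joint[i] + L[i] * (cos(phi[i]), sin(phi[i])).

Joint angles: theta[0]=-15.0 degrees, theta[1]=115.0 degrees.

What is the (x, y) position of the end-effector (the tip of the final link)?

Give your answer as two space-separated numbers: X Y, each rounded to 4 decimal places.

joint[0] = (0.0000, 0.0000)  (base)
link 0: phi[0] = -15 = -15 deg
  cos(-15 deg) = 0.9659, sin(-15 deg) = -0.2588
  joint[1] = (0.0000, 0.0000) + 5.9 * (0.9659, -0.2588) = (0.0000 + 5.6990, 0.0000 + -1.5270) = (5.6990, -1.5270)
link 1: phi[1] = -15 + 115 = 100 deg
  cos(100 deg) = -0.1736, sin(100 deg) = 0.9848
  joint[2] = (5.6990, -1.5270) + 5.8 * (-0.1736, 0.9848) = (5.6990 + -1.0072, -1.5270 + 5.7119) = (4.6918, 4.1849)
End effector: (4.6918, 4.1849)

Answer: 4.6918 4.1849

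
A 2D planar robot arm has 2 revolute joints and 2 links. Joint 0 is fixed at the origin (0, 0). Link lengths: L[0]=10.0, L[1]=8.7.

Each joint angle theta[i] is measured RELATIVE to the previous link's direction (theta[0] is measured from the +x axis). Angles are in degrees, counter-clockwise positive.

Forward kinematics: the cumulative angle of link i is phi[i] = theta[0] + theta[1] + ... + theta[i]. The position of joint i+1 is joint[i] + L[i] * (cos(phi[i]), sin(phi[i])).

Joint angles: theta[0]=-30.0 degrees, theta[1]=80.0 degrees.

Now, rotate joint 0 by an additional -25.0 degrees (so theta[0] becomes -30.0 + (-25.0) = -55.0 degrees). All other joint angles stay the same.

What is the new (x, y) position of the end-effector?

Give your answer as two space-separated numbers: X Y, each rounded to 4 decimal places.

joint[0] = (0.0000, 0.0000)  (base)
link 0: phi[0] = -55 = -55 deg
  cos(-55 deg) = 0.5736, sin(-55 deg) = -0.8192
  joint[1] = (0.0000, 0.0000) + 10 * (0.5736, -0.8192) = (0.0000 + 5.7358, 0.0000 + -8.1915) = (5.7358, -8.1915)
link 1: phi[1] = -55 + 80 = 25 deg
  cos(25 deg) = 0.9063, sin(25 deg) = 0.4226
  joint[2] = (5.7358, -8.1915) + 8.7 * (0.9063, 0.4226) = (5.7358 + 7.8849, -8.1915 + 3.6768) = (13.6206, -4.5147)
End effector: (13.6206, -4.5147)

Answer: 13.6206 -4.5147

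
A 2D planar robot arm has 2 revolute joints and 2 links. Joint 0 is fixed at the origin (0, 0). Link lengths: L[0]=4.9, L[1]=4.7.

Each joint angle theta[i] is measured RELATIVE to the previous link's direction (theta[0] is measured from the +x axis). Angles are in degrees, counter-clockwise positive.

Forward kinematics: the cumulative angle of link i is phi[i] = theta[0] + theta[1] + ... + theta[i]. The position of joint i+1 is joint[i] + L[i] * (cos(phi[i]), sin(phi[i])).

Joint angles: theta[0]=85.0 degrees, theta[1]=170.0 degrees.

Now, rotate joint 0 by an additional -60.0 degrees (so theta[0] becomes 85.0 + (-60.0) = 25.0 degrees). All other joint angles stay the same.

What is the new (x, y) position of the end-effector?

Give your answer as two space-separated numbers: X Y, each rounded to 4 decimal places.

joint[0] = (0.0000, 0.0000)  (base)
link 0: phi[0] = 25 = 25 deg
  cos(25 deg) = 0.9063, sin(25 deg) = 0.4226
  joint[1] = (0.0000, 0.0000) + 4.9 * (0.9063, 0.4226) = (0.0000 + 4.4409, 0.0000 + 2.0708) = (4.4409, 2.0708)
link 1: phi[1] = 25 + 170 = 195 deg
  cos(195 deg) = -0.9659, sin(195 deg) = -0.2588
  joint[2] = (4.4409, 2.0708) + 4.7 * (-0.9659, -0.2588) = (4.4409 + -4.5399, 2.0708 + -1.2164) = (-0.0989, 0.8544)
End effector: (-0.0989, 0.8544)

Answer: -0.0989 0.8544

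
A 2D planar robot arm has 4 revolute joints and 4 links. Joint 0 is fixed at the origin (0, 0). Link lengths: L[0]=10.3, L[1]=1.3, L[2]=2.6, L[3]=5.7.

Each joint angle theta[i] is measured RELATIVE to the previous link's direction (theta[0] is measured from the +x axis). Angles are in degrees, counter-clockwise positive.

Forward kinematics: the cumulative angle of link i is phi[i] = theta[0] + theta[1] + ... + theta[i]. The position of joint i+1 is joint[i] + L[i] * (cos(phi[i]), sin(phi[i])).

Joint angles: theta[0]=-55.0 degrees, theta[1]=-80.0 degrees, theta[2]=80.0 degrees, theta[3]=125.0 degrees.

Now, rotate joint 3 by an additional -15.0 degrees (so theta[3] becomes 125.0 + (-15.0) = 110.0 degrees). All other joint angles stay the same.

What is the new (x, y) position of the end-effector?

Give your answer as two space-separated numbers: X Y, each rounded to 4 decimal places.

Answer: 9.7493 -6.8171

Derivation:
joint[0] = (0.0000, 0.0000)  (base)
link 0: phi[0] = -55 = -55 deg
  cos(-55 deg) = 0.5736, sin(-55 deg) = -0.8192
  joint[1] = (0.0000, 0.0000) + 10.3 * (0.5736, -0.8192) = (0.0000 + 5.9078, 0.0000 + -8.4373) = (5.9078, -8.4373)
link 1: phi[1] = -55 + -80 = -135 deg
  cos(-135 deg) = -0.7071, sin(-135 deg) = -0.7071
  joint[2] = (5.9078, -8.4373) + 1.3 * (-0.7071, -0.7071) = (5.9078 + -0.9192, -8.4373 + -0.9192) = (4.9886, -9.3565)
link 2: phi[2] = -55 + -80 + 80 = -55 deg
  cos(-55 deg) = 0.5736, sin(-55 deg) = -0.8192
  joint[3] = (4.9886, -9.3565) + 2.6 * (0.5736, -0.8192) = (4.9886 + 1.4913, -9.3565 + -2.1298) = (6.4799, -11.4863)
link 3: phi[3] = -55 + -80 + 80 + 110 = 55 deg
  cos(55 deg) = 0.5736, sin(55 deg) = 0.8192
  joint[4] = (6.4799, -11.4863) + 5.7 * (0.5736, 0.8192) = (6.4799 + 3.2694, -11.4863 + 4.6692) = (9.7493, -6.8171)
End effector: (9.7493, -6.8171)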